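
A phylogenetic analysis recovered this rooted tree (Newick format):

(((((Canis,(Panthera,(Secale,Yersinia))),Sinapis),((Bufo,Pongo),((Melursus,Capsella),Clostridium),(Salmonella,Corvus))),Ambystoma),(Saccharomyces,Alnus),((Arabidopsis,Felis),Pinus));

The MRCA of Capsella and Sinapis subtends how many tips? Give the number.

The MRCA of Capsella and Sinapis is the node subtending (((Canis,(Panthera,(Secale,Yersinia))),Sinapis),((Bufo,Pongo),((Melursus,Capsella),Clostridium),(Salmonella,Corvus))).
That clade contains 12 terminal taxa: Bufo, Canis, Capsella, Clostridium, Corvus, Melursus, Panthera, Pongo, Salmonella, Secale, Sinapis, Yersinia.

12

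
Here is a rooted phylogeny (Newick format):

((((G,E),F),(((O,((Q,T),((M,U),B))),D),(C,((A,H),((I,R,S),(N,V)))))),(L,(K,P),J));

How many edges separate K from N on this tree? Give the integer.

The MRCA of K and N is the root of the tree.
From K up to that node: 3 branches. From N up to the same node: 7 branches. Total: 3 + 7 = 10.

10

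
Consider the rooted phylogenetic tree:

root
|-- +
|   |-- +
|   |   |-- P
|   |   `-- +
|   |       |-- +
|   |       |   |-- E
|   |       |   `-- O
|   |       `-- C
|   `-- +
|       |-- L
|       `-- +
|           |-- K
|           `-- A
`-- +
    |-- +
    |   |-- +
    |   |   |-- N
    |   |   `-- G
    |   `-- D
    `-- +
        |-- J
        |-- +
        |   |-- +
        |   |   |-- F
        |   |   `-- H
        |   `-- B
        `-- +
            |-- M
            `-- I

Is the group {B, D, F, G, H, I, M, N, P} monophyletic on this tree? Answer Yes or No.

No

The MRCA of the listed taxa is the root, so the smallest clade containing them is the whole tree.
That clade also contains A, C, E, J, K, L, O, which are not in the proposed group, so the group is not monophyletic.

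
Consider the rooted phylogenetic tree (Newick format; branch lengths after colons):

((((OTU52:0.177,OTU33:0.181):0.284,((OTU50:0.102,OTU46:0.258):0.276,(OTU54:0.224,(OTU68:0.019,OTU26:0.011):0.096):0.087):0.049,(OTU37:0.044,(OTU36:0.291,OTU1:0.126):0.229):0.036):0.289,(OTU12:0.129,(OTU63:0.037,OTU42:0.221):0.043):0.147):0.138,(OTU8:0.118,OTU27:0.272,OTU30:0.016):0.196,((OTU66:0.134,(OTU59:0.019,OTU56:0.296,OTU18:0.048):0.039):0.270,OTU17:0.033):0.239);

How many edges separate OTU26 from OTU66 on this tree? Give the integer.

The MRCA of OTU26 and OTU66 is the root of the tree.
From OTU26 up to that node: 6 branches. From OTU66 up to the same node: 3 branches. Total: 6 + 3 = 9.

9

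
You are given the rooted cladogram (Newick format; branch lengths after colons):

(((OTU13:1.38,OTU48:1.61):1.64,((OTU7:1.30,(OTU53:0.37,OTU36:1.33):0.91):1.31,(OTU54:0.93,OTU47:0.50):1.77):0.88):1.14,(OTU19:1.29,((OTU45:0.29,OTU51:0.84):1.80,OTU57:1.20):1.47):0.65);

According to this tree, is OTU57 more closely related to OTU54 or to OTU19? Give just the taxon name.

The MRCA of OTU57 and OTU19 subtends (OTU19,((OTU45,OTU51),OTU57)) (4 taxa).
The MRCA of OTU57 and OTU54 is the root, subtending the entire tree (11 taxa).
The first is nested inside the second, so OTU57 shares a more recent common ancestor with OTU19.

OTU19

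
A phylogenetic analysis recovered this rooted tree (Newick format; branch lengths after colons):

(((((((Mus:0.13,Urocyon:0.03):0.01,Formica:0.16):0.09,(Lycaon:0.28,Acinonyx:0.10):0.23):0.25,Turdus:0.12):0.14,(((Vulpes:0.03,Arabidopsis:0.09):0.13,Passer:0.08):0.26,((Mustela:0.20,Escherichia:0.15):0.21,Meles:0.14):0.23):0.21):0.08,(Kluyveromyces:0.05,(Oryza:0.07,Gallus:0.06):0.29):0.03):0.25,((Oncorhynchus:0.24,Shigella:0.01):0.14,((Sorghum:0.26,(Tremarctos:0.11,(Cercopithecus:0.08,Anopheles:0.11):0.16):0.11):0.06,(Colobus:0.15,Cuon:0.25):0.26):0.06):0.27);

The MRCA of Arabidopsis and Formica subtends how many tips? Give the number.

12

The MRCA of Arabidopsis and Formica is the node subtending (((((Mus,Urocyon),Formica),(Lycaon,Acinonyx)),Turdus),(((Vulpes,Arabidopsis),Passer),((Mustela,Escherichia),Meles))).
That clade contains 12 terminal taxa: Acinonyx, Arabidopsis, Escherichia, Formica, Lycaon, Meles, Mus, Mustela, Passer, Turdus, Urocyon, Vulpes.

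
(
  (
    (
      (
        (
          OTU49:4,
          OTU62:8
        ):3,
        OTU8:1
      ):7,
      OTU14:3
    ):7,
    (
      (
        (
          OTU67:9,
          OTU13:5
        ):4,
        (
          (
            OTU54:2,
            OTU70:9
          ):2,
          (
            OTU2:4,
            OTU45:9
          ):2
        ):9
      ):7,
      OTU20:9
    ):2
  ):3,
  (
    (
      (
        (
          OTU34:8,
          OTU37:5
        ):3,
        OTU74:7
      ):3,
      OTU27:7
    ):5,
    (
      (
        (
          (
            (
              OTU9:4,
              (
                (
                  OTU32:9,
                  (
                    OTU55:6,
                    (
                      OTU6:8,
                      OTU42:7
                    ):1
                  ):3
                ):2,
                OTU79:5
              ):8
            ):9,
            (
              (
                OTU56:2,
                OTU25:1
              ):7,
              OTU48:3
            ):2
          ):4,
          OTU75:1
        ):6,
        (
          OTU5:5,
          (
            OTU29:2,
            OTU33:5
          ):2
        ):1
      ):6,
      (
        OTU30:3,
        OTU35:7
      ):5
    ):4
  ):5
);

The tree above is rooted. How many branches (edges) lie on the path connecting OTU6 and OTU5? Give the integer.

10

The MRCA of OTU6 and OTU5 is the node subtending ((((OTU9,((OTU32,(OTU55,(OTU6,OTU42))),OTU79)),((OTU56,OTU25),OTU48)),OTU75),(OTU5,(OTU29,OTU33))).
From OTU6 up to that node: 8 branches. From OTU5 up to the same node: 2 branches. Total: 8 + 2 = 10.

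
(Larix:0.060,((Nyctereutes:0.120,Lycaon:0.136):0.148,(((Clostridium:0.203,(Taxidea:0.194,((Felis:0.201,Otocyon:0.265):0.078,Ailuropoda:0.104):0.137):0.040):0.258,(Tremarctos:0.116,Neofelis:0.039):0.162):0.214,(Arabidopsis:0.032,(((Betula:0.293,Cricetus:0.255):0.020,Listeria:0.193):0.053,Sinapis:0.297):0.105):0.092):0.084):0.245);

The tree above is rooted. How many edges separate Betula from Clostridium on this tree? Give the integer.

8

The MRCA of Betula and Clostridium is the node subtending (((Clostridium,(Taxidea,((Felis,Otocyon),Ailuropoda))),(Tremarctos,Neofelis)),(Arabidopsis,(((Betula,Cricetus),Listeria),Sinapis))).
From Betula up to that node: 5 branches. From Clostridium up to the same node: 3 branches. Total: 5 + 3 = 8.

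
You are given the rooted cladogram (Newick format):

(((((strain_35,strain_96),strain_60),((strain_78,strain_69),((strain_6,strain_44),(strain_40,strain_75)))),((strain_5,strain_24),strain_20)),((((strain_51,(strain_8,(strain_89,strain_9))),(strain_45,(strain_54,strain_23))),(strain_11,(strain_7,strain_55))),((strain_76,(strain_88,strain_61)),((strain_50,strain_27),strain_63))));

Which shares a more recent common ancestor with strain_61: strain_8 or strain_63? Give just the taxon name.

strain_63

The MRCA of strain_61 and strain_63 subtends ((strain_76,(strain_88,strain_61)),((strain_50,strain_27),strain_63)) (6 taxa).
The MRCA of strain_61 and strain_8 subtends ((((strain_51,(strain_8,(strain_89,strain_9))),(strain_45,(strain_54,strain_23))),(strain_11,(strain_7,strain_55))),((strain_76,(strain_88,strain_61)),((strain_50,strain_27),strain_63))) (16 taxa).
The first is nested inside the second, so strain_61 shares a more recent common ancestor with strain_63.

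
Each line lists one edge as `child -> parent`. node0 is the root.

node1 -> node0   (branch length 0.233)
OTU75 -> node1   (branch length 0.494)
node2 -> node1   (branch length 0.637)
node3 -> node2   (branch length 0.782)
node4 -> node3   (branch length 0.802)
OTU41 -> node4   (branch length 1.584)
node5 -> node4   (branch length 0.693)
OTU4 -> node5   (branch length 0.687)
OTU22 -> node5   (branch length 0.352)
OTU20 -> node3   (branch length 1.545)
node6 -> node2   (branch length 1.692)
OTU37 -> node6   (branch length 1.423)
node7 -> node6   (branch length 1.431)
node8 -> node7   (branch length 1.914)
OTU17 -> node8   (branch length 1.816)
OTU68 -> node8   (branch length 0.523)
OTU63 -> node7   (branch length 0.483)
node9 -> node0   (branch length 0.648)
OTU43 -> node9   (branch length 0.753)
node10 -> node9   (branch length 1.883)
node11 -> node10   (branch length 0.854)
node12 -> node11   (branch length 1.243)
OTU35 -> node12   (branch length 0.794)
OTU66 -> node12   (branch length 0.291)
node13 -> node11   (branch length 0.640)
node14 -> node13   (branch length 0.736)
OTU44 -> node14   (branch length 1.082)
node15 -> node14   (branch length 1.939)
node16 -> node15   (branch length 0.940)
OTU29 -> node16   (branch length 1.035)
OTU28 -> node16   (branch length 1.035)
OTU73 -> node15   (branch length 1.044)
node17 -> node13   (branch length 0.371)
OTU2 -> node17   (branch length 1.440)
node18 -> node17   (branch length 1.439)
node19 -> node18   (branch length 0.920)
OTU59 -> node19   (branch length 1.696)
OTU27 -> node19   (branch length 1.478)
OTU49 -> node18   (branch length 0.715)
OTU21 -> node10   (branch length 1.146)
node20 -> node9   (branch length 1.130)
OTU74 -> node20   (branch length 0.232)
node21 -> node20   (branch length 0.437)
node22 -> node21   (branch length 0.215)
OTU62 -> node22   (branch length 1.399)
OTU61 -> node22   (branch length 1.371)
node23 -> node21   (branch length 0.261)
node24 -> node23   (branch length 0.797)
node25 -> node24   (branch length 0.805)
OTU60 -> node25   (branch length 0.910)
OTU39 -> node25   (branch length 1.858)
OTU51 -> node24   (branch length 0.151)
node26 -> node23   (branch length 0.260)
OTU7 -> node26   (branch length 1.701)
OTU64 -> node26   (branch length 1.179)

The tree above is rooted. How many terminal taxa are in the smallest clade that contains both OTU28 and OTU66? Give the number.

10

The MRCA of OTU28 and OTU66 is the node subtending ((OTU35,OTU66),((OTU44,((OTU29,OTU28),OTU73)),(OTU2,((OTU59,OTU27),OTU49)))).
That clade contains 10 terminal taxa: OTU2, OTU27, OTU28, OTU29, OTU35, OTU44, OTU49, OTU59, OTU66, OTU73.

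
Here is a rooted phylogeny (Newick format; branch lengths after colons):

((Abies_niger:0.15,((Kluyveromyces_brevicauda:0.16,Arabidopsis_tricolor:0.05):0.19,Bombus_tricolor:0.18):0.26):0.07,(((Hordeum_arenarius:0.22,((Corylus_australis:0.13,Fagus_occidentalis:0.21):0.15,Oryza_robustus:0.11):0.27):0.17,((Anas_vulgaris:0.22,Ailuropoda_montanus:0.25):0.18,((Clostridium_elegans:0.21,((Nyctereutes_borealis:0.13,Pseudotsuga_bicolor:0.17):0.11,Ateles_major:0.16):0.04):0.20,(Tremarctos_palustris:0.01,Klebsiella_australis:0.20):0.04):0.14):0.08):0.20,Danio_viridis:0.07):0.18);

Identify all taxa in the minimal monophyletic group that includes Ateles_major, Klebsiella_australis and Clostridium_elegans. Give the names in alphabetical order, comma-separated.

Tracing Ateles_major: it sits inside ((Nyctereutes_borealis,Pseudotsuga_bicolor),Ateles_major).
Tracing Klebsiella_australis: it sits inside (Tremarctos_palustris,Klebsiella_australis).
Tracing Clostridium_elegans: it sits inside (Clostridium_elegans,((Nyctereutes_borealis,Pseudotsuga_bicolor),Ateles_major)).
The smallest clade enclosing all 3 is ((Clostridium_elegans,((Nyctereutes_borealis,Pseudotsuga_bicolor),Ateles_major)),(Tremarctos_palustris,Klebsiella_australis)); the answer is its 6 terminal taxa in alphabetical order.

Ateles_major, Clostridium_elegans, Klebsiella_australis, Nyctereutes_borealis, Pseudotsuga_bicolor, Tremarctos_palustris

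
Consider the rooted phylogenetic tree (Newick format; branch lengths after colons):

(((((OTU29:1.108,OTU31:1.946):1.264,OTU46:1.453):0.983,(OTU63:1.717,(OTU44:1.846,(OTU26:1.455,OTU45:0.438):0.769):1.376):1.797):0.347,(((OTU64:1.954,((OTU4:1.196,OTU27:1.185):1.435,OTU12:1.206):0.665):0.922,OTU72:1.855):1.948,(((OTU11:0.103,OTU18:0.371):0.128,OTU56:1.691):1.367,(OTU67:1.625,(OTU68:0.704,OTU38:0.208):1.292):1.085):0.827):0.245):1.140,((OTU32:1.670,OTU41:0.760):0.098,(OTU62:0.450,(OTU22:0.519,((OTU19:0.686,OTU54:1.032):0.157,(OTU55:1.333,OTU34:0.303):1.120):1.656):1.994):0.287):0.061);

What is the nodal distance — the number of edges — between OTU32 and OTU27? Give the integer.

10

The MRCA of OTU32 and OTU27 is the root of the tree.
From OTU32 up to that node: 3 branches. From OTU27 up to the same node: 7 branches. Total: 3 + 7 = 10.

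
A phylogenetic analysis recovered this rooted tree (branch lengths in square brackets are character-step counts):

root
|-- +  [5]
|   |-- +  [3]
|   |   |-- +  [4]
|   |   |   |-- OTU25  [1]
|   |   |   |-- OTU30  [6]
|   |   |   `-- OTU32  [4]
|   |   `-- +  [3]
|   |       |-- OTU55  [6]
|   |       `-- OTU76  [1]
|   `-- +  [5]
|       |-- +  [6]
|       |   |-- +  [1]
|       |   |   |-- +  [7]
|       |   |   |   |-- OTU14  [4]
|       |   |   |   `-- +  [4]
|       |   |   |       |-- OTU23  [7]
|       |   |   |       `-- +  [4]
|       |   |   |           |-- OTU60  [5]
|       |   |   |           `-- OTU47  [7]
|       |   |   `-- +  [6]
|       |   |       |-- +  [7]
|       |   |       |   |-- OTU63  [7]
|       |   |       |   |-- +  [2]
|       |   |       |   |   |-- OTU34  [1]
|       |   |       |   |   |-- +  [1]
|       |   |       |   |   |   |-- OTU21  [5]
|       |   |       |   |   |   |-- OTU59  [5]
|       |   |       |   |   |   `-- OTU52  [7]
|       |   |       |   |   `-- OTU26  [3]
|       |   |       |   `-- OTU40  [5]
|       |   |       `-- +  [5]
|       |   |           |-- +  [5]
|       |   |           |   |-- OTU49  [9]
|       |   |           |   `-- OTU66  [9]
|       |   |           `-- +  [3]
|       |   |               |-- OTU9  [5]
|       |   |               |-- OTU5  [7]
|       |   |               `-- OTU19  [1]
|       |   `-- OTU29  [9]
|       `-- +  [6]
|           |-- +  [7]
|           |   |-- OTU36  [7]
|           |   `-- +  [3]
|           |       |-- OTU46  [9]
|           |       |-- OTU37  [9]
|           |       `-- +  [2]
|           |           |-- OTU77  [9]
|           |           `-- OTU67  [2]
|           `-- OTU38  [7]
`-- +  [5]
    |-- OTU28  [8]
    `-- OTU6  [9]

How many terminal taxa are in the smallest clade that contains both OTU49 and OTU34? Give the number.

12

The MRCA of OTU49 and OTU34 is the node subtending ((OTU63,(OTU34,(OTU21,OTU59,OTU52),OTU26),OTU40),((OTU49,OTU66),(OTU9,OTU5,OTU19))).
That clade contains 12 terminal taxa: OTU19, OTU21, OTU26, OTU34, OTU40, OTU49, OTU5, OTU52, OTU59, OTU63, OTU66, OTU9.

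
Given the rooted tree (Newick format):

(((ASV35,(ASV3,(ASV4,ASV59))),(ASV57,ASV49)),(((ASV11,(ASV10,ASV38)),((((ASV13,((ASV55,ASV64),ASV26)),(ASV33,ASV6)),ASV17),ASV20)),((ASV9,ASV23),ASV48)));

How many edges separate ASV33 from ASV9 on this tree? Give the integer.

9

The MRCA of ASV33 and ASV9 is the node subtending (((ASV11,(ASV10,ASV38)),((((ASV13,((ASV55,ASV64),ASV26)),(ASV33,ASV6)),ASV17),ASV20)),((ASV9,ASV23),ASV48)).
From ASV33 up to that node: 6 branches. From ASV9 up to the same node: 3 branches. Total: 6 + 3 = 9.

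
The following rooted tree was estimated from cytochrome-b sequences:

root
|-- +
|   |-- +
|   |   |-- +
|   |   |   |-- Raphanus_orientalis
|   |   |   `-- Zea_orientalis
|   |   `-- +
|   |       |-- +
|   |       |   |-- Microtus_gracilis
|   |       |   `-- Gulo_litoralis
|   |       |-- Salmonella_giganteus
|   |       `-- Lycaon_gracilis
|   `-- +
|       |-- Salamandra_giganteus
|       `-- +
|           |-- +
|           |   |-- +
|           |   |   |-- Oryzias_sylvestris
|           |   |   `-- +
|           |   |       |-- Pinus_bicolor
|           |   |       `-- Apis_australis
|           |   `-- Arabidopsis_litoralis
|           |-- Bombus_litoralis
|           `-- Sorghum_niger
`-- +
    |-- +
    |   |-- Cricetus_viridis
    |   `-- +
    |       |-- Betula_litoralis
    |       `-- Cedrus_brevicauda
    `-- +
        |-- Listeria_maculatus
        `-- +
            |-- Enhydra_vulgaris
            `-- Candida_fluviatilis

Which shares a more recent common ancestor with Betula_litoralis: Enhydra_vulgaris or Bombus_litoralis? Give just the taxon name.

The MRCA of Betula_litoralis and Enhydra_vulgaris subtends ((Cricetus_viridis,(Betula_litoralis,Cedrus_brevicauda)),(Listeria_maculatus,(Enhydra_vulgaris,Candida_fluviatilis))) (6 taxa).
The MRCA of Betula_litoralis and Bombus_litoralis is the root, subtending the entire tree (19 taxa).
The first is nested inside the second, so Betula_litoralis shares a more recent common ancestor with Enhydra_vulgaris.

Enhydra_vulgaris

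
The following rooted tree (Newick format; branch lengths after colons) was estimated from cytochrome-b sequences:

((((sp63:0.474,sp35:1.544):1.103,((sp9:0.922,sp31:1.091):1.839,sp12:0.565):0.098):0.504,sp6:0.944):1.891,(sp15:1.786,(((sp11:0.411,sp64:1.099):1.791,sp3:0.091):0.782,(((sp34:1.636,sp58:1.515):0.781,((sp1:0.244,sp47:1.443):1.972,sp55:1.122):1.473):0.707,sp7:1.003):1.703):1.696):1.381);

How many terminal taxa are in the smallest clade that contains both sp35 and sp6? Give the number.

6

The MRCA of sp35 and sp6 is the node subtending (((sp63,sp35),((sp9,sp31),sp12)),sp6).
That clade contains 6 terminal taxa: sp12, sp31, sp35, sp6, sp63, sp9.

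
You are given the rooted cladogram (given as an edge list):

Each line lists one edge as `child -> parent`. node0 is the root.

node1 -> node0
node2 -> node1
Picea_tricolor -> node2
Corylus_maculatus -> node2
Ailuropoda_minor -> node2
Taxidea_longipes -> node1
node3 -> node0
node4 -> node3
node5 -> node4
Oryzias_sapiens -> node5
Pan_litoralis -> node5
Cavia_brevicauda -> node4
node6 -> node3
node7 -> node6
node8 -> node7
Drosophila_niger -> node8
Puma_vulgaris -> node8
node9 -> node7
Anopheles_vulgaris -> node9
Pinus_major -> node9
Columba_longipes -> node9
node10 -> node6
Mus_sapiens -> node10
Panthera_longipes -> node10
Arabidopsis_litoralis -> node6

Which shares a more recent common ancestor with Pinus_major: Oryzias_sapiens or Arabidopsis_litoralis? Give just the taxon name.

Arabidopsis_litoralis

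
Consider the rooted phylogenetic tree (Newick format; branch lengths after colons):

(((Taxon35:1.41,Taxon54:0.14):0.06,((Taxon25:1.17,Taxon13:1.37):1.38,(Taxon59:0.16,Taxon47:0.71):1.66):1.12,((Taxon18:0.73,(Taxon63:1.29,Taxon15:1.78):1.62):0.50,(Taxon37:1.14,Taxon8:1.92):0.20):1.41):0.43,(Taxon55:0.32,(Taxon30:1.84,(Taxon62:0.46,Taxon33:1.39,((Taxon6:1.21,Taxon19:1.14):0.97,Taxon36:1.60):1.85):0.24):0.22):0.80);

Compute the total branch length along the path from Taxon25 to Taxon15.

8.98

The path runs Taxon25 → … → MRCA → … → Taxon15; the MRCA is the node subtending ((Taxon35,Taxon54),((Taxon25,Taxon13),(Taxon59,Taxon47)),((Taxon18,(Taxon63,Taxon15)),(Taxon37,Taxon8))).
Branch lengths along that path: 1.17 + 1.38 + 1.12 + 1.41 + 0.50 + 1.62 + 1.78 = 8.98.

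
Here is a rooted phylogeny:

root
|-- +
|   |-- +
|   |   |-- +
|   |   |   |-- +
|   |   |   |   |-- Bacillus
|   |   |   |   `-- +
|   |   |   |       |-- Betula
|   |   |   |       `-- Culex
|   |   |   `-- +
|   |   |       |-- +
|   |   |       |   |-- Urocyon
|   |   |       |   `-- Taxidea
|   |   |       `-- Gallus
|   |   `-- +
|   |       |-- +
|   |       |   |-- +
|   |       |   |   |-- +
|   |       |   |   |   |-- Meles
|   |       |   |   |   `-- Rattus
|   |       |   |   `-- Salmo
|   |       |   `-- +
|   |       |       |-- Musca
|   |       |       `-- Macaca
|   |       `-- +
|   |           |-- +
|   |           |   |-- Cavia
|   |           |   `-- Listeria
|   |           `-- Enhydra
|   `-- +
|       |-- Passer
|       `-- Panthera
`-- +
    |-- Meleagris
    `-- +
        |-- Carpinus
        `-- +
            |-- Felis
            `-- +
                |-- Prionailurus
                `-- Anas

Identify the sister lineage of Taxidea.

Taxidea attaches to the tree at the node subtending (Urocyon,Taxidea).
The other lineage descending from that same node — the sister group — is the single tip Urocyon.

Urocyon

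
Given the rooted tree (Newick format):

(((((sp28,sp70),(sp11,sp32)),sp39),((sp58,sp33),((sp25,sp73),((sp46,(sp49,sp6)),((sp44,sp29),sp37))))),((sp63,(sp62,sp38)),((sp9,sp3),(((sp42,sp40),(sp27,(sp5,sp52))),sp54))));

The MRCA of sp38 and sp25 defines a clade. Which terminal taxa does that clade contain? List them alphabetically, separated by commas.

sp11, sp25, sp27, sp28, sp29, sp3, sp32, sp33, sp37, sp38, sp39, sp40, sp42, sp44, sp46, sp49, sp5, sp52, sp54, sp58, sp6, sp62, sp63, sp70, sp73, sp9

Tracing sp38: it sits inside (sp62,sp38).
Tracing sp25: it sits inside (sp25,sp73).
The smallest clade enclosing both is the whole tree (their MRCA is the root), so the answer is all 26 tips in alphabetical order.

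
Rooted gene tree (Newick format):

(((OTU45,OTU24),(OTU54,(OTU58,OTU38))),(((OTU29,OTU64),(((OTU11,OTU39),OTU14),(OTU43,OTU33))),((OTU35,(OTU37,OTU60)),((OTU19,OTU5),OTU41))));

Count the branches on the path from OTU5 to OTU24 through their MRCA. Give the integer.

8

The MRCA of OTU5 and OTU24 is the root of the tree.
From OTU5 up to that node: 5 branches. From OTU24 up to the same node: 3 branches. Total: 5 + 3 = 8.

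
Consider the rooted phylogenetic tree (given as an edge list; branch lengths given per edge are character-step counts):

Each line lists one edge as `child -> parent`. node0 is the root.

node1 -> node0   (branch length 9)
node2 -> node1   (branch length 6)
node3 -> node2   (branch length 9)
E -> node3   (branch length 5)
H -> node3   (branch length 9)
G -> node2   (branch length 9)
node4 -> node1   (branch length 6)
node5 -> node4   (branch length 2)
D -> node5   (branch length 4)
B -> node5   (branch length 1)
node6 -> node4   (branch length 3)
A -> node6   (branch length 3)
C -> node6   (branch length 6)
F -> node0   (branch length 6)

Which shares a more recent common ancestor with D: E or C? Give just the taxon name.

C

The MRCA of D and C subtends ((D,B),(A,C)) (4 taxa).
The MRCA of D and E subtends (((E,H),G),((D,B),(A,C))) (7 taxa).
The first is nested inside the second, so D shares a more recent common ancestor with C.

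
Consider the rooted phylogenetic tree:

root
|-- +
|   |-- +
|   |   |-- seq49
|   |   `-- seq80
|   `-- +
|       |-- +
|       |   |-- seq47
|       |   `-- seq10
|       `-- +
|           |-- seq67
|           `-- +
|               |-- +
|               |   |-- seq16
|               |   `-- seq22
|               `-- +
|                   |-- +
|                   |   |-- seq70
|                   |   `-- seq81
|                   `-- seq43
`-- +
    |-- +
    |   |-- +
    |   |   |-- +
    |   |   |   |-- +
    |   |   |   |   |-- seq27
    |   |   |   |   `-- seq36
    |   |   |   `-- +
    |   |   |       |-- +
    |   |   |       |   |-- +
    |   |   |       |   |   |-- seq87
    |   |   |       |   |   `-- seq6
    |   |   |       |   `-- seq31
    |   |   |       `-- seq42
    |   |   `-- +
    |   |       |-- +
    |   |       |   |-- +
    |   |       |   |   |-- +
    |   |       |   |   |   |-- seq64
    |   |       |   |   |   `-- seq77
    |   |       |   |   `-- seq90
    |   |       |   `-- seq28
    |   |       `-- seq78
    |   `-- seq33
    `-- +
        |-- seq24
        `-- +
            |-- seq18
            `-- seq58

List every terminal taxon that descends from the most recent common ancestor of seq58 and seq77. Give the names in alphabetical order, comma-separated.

seq18, seq24, seq27, seq28, seq31, seq33, seq36, seq42, seq58, seq6, seq64, seq77, seq78, seq87, seq90

Tracing seq58: it sits inside (seq18,seq58).
Tracing seq77: it sits inside (seq64,seq77).
The smallest clade enclosing both is (((((seq27,seq36),(((seq87,seq6),seq31),seq42)),((((seq64,seq77),seq90),seq28),seq78)),seq33),(seq24,(seq18,seq58))); the answer is its 15 terminal taxa in alphabetical order.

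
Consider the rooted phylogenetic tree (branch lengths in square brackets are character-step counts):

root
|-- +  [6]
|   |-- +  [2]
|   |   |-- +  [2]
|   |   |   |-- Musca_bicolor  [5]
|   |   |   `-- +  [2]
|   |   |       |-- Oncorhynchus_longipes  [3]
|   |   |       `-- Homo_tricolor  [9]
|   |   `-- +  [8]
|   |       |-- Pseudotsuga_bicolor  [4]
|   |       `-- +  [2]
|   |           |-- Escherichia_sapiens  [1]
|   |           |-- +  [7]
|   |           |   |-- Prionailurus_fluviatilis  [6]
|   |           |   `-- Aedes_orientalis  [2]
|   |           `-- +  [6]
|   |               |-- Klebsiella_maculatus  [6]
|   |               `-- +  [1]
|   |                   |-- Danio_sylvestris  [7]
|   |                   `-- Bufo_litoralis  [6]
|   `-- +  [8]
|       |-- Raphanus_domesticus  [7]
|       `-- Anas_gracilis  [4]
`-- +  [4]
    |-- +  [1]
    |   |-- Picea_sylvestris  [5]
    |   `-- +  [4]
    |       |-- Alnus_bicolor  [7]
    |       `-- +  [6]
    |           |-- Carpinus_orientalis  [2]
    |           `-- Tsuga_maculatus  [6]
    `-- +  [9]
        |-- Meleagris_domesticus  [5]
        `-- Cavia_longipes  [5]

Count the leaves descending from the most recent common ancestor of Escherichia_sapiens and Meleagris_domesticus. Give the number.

18

The MRCA of Escherichia_sapiens and Meleagris_domesticus is the root, so the clade is the entire tree.
That clade contains 18 terminal taxa: Aedes_orientalis, Alnus_bicolor, Anas_gracilis, Bufo_litoralis, Carpinus_orientalis, Cavia_longipes, Danio_sylvestris, Escherichia_sapiens, Homo_tricolor, Klebsiella_maculatus, Meleagris_domesticus, Musca_bicolor, Oncorhynchus_longipes, Picea_sylvestris, Prionailurus_fluviatilis, Pseudotsuga_bicolor, Raphanus_domesticus, Tsuga_maculatus.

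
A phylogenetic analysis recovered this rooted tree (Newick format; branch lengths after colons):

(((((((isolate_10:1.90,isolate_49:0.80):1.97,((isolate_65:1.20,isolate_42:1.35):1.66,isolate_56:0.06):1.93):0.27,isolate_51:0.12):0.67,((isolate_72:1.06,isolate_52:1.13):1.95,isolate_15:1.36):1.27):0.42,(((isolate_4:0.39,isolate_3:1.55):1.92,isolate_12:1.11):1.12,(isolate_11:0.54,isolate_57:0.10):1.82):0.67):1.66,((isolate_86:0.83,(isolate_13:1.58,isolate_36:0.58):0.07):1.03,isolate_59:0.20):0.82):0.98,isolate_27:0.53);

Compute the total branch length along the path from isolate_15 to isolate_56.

5.56

The path runs isolate_15 → … → MRCA → … → isolate_56; the MRCA is the node subtending ((((isolate_10,isolate_49),((isolate_65,isolate_42),isolate_56)),isolate_51),((isolate_72,isolate_52),isolate_15)).
Branch lengths along that path: 1.36 + 1.27 + 0.67 + 0.27 + 1.93 + 0.06 = 5.56.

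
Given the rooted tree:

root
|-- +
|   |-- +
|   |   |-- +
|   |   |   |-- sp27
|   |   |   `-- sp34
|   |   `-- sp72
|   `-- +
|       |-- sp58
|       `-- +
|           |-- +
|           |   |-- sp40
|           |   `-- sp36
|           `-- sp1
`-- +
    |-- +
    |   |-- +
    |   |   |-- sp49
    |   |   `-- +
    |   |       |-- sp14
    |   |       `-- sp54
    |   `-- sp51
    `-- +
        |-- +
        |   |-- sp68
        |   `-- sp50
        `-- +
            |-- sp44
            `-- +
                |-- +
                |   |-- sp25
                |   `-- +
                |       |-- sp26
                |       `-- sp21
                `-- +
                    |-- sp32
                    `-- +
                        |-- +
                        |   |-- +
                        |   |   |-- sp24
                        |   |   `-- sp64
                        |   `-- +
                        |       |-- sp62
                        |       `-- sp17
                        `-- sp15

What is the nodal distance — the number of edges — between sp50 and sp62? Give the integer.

9

The MRCA of sp50 and sp62 is the node subtending ((sp68,sp50),(sp44,((sp25,(sp26,sp21)),(sp32,(((sp24,sp64),(sp62,sp17)),sp15))))).
From sp50 up to that node: 2 branches. From sp62 up to the same node: 7 branches. Total: 2 + 7 = 9.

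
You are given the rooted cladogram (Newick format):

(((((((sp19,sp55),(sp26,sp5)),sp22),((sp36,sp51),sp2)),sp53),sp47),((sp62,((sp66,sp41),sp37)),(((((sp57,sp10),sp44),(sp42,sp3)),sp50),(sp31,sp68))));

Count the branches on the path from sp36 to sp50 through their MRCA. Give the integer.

10

The MRCA of sp36 and sp50 is the root of the tree.
From sp36 up to that node: 6 branches. From sp50 up to the same node: 4 branches. Total: 6 + 4 = 10.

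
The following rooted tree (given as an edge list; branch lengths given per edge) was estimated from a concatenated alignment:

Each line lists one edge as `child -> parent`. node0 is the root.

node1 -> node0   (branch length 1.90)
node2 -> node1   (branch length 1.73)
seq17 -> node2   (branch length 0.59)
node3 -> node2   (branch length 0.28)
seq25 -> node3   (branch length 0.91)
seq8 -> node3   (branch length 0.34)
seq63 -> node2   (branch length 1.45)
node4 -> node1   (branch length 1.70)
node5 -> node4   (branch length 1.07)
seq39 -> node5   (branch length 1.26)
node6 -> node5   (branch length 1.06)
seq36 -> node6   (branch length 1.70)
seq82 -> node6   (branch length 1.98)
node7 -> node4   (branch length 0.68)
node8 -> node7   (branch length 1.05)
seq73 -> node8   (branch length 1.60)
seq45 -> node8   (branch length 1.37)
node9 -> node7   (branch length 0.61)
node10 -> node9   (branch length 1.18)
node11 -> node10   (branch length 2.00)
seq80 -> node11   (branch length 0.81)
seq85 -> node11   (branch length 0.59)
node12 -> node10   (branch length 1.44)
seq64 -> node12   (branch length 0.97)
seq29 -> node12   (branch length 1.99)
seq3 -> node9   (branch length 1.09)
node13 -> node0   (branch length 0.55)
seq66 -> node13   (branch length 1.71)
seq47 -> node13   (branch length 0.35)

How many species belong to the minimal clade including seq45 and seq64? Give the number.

7

The MRCA of seq45 and seq64 is the node subtending ((seq73,seq45),(((seq80,seq85),(seq64,seq29)),seq3)).
That clade contains 7 terminal taxa: seq29, seq3, seq45, seq64, seq73, seq80, seq85.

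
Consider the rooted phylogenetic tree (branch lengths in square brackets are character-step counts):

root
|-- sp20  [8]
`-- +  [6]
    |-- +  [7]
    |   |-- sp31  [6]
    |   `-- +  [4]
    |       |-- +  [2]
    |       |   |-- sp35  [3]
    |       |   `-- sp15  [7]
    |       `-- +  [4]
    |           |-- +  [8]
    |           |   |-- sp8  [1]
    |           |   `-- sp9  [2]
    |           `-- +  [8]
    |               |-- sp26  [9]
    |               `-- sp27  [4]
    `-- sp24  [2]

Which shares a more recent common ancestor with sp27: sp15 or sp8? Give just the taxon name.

The MRCA of sp27 and sp8 subtends ((sp8,sp9),(sp26,sp27)) (4 taxa).
The MRCA of sp27 and sp15 subtends ((sp35,sp15),((sp8,sp9),(sp26,sp27))) (6 taxa).
The first is nested inside the second, so sp27 shares a more recent common ancestor with sp8.

sp8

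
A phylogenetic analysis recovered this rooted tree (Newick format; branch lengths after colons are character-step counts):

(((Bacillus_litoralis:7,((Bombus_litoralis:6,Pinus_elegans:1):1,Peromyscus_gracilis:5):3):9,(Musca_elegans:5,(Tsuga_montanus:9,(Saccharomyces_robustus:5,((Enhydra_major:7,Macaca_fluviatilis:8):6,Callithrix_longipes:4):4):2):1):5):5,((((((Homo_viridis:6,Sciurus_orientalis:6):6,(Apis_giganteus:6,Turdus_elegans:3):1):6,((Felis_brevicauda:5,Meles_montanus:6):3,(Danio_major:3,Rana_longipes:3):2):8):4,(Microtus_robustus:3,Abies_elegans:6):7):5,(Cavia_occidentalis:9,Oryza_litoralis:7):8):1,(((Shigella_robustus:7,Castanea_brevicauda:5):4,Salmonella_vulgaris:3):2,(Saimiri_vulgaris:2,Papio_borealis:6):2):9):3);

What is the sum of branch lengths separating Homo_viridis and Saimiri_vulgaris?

41

The path runs Homo_viridis → … → MRCA → … → Saimiri_vulgaris; the MRCA is the node subtending ((((((Homo_viridis,Sciurus_orientalis),(Apis_giganteus,Turdus_elegans)),((Felis_brevicauda,Meles_montanus),(Danio_major,Rana_longipes))),(Microtus_robustus,Abies_elegans)),(Cavia_occidentalis,Oryza_litoralis)),(((Shigella_robustus,Castanea_brevicauda),Salmonella_vulgaris),(Saimiri_vulgaris,Papio_borealis))).
Branch lengths along that path: 6 + 6 + 6 + 4 + 5 + 1 + 9 + 2 + 2 = 41.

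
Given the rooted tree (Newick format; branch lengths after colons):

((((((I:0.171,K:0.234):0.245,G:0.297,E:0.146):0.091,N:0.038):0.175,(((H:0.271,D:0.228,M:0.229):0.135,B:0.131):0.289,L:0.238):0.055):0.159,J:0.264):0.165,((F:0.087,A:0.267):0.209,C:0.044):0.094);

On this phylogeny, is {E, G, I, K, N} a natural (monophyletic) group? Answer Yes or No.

Yes

The most recent common ancestor of these taxa subtends (((I,K),G,E),N).
That clade has exactly 5 tips — every listed taxon and nothing else — so the group is monophyletic.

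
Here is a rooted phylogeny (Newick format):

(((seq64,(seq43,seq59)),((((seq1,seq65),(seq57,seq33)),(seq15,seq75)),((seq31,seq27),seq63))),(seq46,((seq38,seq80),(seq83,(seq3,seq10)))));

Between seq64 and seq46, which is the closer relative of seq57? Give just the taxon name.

seq64

The MRCA of seq57 and seq64 subtends ((seq64,(seq43,seq59)),((((seq1,seq65),(seq57,seq33)),(seq15,seq75)),((seq31,seq27),seq63))) (12 taxa).
The MRCA of seq57 and seq46 is the root, subtending the entire tree (18 taxa).
The first is nested inside the second, so seq57 shares a more recent common ancestor with seq64.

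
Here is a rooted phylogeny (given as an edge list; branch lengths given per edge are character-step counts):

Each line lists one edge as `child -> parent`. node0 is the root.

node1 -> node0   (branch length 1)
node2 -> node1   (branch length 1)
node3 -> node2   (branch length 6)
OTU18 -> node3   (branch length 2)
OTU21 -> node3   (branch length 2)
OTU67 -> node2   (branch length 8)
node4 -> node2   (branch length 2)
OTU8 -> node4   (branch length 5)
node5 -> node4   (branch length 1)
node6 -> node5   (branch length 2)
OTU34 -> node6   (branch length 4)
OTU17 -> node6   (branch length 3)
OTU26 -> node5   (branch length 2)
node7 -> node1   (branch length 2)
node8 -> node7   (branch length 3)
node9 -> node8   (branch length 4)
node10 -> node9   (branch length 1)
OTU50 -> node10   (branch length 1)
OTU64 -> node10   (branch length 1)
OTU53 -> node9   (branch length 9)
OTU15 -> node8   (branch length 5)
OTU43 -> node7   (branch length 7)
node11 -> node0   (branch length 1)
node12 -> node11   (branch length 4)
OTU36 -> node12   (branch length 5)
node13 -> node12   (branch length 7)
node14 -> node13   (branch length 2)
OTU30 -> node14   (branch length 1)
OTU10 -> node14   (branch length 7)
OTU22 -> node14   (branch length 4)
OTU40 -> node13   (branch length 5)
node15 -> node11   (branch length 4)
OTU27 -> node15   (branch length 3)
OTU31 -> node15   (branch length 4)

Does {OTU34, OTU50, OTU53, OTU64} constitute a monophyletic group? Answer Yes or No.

The MRCA of the listed taxa subtends (((OTU18,OTU21),OTU67,(OTU8,((OTU34,OTU17),OTU26))),((((OTU50,OTU64),OTU53),OTU15),OTU43)).
That clade also contains OTU15, OTU17, OTU18, OTU21, OTU26, OTU43, OTU67, OTU8, which are not in the proposed group, so the group is not monophyletic.

No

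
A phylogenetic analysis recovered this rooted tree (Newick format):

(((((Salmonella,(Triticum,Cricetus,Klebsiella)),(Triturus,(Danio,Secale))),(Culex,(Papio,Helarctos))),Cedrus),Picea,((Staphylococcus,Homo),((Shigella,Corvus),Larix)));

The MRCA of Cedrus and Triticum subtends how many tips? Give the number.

The MRCA of Cedrus and Triticum is the node subtending ((((Salmonella,(Triticum,Cricetus,Klebsiella)),(Triturus,(Danio,Secale))),(Culex,(Papio,Helarctos))),Cedrus).
That clade contains 11 terminal taxa: Cedrus, Cricetus, Culex, Danio, Helarctos, Klebsiella, Papio, Salmonella, Secale, Triticum, Triturus.

11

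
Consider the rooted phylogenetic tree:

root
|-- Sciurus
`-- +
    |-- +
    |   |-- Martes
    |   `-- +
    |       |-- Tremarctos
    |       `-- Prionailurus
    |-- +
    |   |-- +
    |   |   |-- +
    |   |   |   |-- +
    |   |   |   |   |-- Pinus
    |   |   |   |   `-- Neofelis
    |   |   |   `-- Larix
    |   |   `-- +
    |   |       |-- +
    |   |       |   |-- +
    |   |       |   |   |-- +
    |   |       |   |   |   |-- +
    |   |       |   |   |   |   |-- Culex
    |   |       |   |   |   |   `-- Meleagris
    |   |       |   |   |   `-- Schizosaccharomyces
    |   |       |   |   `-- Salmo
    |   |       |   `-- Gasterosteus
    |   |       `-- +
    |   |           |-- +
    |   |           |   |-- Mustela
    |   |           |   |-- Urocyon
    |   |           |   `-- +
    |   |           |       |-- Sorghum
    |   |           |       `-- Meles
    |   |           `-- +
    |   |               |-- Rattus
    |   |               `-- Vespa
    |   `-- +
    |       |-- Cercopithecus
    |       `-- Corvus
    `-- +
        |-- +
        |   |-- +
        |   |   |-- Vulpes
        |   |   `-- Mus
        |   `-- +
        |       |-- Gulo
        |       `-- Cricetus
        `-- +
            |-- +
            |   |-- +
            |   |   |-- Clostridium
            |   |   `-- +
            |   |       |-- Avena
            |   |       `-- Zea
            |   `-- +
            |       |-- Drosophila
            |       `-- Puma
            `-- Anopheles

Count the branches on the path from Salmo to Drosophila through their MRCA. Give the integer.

11

The MRCA of Salmo and Drosophila is the node subtending ((Martes,(Tremarctos,Prionailurus)),((((Pinus,Neofelis),Larix),(((((Culex,Meleagris),Schizosaccharomyces),Salmo),Gasterosteus),((Mustela,Urocyon,(Sorghum,Meles)),(Rattus,Vespa)))),(Cercopithecus,Corvus)),(((Vulpes,Mus),(Gulo,Cricetus)),(((Clostridium,(Avena,Zea)),(Drosophila,Puma)),Anopheles))).
From Salmo up to that node: 6 branches. From Drosophila up to the same node: 5 branches. Total: 6 + 5 = 11.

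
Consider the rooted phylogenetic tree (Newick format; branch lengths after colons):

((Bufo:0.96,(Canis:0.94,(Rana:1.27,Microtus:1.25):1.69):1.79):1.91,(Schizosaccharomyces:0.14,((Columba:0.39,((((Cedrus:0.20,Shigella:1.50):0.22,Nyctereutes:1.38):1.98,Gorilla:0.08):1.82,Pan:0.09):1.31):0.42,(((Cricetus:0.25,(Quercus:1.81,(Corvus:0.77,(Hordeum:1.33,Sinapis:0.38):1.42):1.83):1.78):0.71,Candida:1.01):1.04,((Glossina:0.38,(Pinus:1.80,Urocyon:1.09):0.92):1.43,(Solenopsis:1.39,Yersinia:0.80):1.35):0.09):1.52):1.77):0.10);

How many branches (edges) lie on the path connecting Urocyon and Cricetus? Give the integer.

7

The MRCA of Urocyon and Cricetus is the node subtending (((Cricetus,(Quercus,(Corvus,(Hordeum,Sinapis)))),Candida),((Glossina,(Pinus,Urocyon)),(Solenopsis,Yersinia))).
From Urocyon up to that node: 4 branches. From Cricetus up to the same node: 3 branches. Total: 4 + 3 = 7.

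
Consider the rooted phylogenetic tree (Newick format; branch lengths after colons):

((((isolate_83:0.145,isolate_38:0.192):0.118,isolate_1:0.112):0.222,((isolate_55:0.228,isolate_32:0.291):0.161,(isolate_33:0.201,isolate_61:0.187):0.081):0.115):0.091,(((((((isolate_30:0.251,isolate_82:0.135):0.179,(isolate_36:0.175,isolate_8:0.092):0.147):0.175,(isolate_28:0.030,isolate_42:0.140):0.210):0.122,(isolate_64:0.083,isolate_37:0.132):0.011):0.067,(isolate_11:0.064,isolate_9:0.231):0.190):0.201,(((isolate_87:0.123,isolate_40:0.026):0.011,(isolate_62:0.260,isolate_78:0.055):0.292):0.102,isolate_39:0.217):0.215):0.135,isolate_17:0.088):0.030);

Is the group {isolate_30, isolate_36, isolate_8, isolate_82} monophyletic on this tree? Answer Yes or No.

Yes

The most recent common ancestor of these taxa subtends ((isolate_30,isolate_82),(isolate_36,isolate_8)).
That clade has exactly 4 tips — every listed taxon and nothing else — so the group is monophyletic.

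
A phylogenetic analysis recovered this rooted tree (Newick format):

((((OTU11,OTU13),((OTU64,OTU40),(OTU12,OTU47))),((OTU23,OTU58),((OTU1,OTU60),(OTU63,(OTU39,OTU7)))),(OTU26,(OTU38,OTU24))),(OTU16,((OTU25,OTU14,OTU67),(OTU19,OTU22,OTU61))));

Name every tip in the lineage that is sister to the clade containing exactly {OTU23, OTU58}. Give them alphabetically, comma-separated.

The clade containing exactly {OTU23, OTU58} attaches to the tree at the node subtending ((OTU23,OTU58),((OTU1,OTU60),(OTU63,(OTU39,OTU7)))).
The other lineage descending from that same node — the sister group — is ((OTU1,OTU60),(OTU63,(OTU39,OTU7))); its 5 tips in alphabetical order are the answer.

OTU1, OTU39, OTU60, OTU63, OTU7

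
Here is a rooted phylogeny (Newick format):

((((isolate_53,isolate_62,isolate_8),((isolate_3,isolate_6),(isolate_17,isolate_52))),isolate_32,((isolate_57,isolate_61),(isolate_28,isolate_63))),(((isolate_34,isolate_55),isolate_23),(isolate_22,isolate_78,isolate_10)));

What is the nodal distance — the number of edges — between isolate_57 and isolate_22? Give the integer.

The MRCA of isolate_57 and isolate_22 is the root of the tree.
From isolate_57 up to that node: 4 branches. From isolate_22 up to the same node: 3 branches. Total: 4 + 3 = 7.

7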